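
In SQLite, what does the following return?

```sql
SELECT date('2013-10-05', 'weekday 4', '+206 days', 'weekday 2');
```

`weekday 4` advances to the next Thursday; 2013-10-05 is a Saturday, so it moves forward to 2013-10-10.
Applying '+206 days' to 2013-10-10: counting 206 days forward gives 2014-05-04.
`weekday 2` advances to the next Tuesday; 2014-05-04 is a Sunday, so it moves forward to 2014-05-06.

2014-05-06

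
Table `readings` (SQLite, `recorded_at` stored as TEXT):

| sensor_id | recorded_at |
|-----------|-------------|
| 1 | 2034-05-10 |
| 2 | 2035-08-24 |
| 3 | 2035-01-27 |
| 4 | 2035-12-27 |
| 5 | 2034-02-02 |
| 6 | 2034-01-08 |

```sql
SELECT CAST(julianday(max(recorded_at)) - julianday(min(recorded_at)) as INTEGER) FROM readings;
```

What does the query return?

718

MIN = 2034-01-08, MAX = 2035-12-27.
23 days remain in January 2034 after the 8th (31 − 8).
Full months from February 2034 through November 2035 contribute their day counts.
Then 27 days into December 2035.
Total: 23 + 28 + 31 + 30 + 31 + 30 + 31 + 31 + 30 + 31 + 30 + 31 + 31 + 28 + 31 + 30 + 31 + 30 + 31 + 31 + 30 + 31 + 30 + 27 = 718.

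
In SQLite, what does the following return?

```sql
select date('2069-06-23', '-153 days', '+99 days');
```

2069-04-30

Applying '-153 days' to 2069-06-23: counting 153 days back gives 2069-01-21.
Applying '+99 days' to 2069-01-21: counting 99 days forward gives 2069-04-30.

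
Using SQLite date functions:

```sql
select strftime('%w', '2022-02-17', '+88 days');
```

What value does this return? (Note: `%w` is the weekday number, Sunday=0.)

First apply '+88 days': 2022-02-17 → 2022-05-16.
2022-05-16 is a Monday; with Sunday=0 that is 1.

1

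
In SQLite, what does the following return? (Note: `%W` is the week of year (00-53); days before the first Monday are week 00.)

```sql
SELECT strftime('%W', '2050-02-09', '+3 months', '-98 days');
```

05

First apply '+3 months', '-98 days': 2050-02-09 → 2050-01-31.
2050-01-31 is a Monday. SQLite's %W counts Mondays since the year started; the result is 05.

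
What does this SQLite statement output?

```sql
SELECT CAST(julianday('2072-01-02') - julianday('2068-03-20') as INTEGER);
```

11 days remain in March 2068 after the 20th (31 − 20).
Full months from April 2068 through December 2071 contribute their day counts.
Then 2 days into January 2072.
Total: 11 + 30 + 31 + 30 + 31 + 31 + 30 + 31 + 30 + 31 + 31 + 28 + 31 + 30 + 31 + 30 + 31 + 31 + 30 + 31 + 30 + 31 + 31 + 28 + 31 + 30 + 31 + 30 + 31 + 31 + 30 + 31 + 30 + 31 + 31 + 28 + 31 + 30 + 31 + 30 + 31 + 31 + 30 + 31 + 30 + 31 + 2 = 1383.

1383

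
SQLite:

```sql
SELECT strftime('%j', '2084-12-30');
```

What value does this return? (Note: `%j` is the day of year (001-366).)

365

Day-of-year for 2084-12-30: days since 2084-01-01 inclusive = 365, zero-padded to 365.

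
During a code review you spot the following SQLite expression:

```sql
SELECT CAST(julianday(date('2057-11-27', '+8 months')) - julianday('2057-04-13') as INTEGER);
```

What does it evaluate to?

470

Adding +8 months to 2057-11-27 gives 2058-07-27.
17 days remain in April 2057 after the 13th (30 − 13).
Full months from May 2057 through June 2058 contribute their day counts.
Then 27 days into July 2058.
Total: 17 + 31 + 30 + 31 + 31 + 30 + 31 + 30 + 31 + 31 + 28 + 31 + 30 + 31 + 30 + 27 = 470.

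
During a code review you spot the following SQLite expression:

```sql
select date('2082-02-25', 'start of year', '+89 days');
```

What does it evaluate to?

2082-03-31

`start of year` rewinds 2082-02-25 to 2082-01-01.
Applying '+89 days' to 2082-01-01: counting 89 days forward gives 2082-03-31.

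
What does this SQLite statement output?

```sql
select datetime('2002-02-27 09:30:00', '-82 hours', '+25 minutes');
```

2002-02-23 23:55:00

-82 hours from 2002-02-27 09:30:00 is 2002-02-23 23:30:00 (crosses midnight).
+25 minutes from 2002-02-23 23:30:00 is 2002-02-23 23:55:00.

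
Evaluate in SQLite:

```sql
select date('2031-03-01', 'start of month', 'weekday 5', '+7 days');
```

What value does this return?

`start of month` rewinds 2031-03-01 to 2031-03-01.
`weekday 5` advances to the next Friday; 2031-03-01 is a Saturday, so it moves forward to 2031-03-07.
Advancing 7 more days within March lands on 2031-03-14.

2031-03-14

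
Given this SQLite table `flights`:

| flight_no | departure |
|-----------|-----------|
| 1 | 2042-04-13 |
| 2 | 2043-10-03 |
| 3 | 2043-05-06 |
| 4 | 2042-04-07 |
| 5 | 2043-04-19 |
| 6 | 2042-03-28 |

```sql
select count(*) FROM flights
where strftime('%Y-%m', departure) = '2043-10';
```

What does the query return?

Rows with year-month 2043-10: 2043-10-03 → 1.

1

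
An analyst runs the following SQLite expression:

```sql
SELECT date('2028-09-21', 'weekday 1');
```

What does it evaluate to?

`weekday 1` advances to the next Monday; 2028-09-21 is a Thursday, so it moves forward to 2028-09-25.

2028-09-25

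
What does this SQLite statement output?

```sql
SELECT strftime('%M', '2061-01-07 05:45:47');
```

45

`%M` extracts the 2-digit minute: 45.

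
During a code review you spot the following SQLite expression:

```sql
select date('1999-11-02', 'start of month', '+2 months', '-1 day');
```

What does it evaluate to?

`start of month` rewinds 1999-11-02 to 1999-11-01.
Adding +2 months to 1999-11-01 gives 2000-01-01.
Going back 1 day from 2000-01-01 reaches 1999-12-31 (last day of December, 31 days).

1999-12-31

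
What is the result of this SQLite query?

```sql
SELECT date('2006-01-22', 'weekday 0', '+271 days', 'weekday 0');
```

2006-10-22

`weekday 0` advances to the next Sunday; 2006-01-22 is already a Sunday, so it stays at 2006-01-22.
Applying '+271 days' to 2006-01-22: counting 271 days forward gives 2006-10-20.
`weekday 0` advances to the next Sunday; 2006-10-20 is a Friday, so it moves forward to 2006-10-22.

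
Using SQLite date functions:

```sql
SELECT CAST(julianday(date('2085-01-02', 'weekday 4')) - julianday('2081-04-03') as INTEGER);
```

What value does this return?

1372

`weekday 4` advances to the next Thursday; 2085-01-02 is a Tuesday, so it moves forward to 2085-01-04.
27 days remain in April 2081 after the 3rd (30 − 3).
Full months from May 2081 through December 2084 contribute their day counts.
Then 4 days into January 2085.
Total: 27 + 31 + 30 + 31 + 31 + 30 + 31 + 30 + 31 + 31 + 28 + 31 + 30 + 31 + 30 + 31 + 31 + 30 + 31 + 30 + 31 + 31 + 28 + 31 + 30 + 31 + 30 + 31 + 31 + 30 + 31 + 30 + 31 + 31 + 29 + 31 + 30 + 31 + 30 + 31 + 31 + 30 + 31 + 30 + 31 + 4 = 1372.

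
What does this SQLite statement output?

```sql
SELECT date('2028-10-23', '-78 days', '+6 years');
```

2034-08-06

Applying '-78 days' to 2028-10-23: counting 78 days back gives 2028-08-06.
Adding +6 years to 2028-08-06 gives 2034-08-06.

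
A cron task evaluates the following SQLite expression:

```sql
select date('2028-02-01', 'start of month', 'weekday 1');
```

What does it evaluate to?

2028-02-07

`start of month` rewinds 2028-02-01 to 2028-02-01.
`weekday 1` advances to the next Monday; 2028-02-01 is a Tuesday, so it moves forward to 2028-02-07.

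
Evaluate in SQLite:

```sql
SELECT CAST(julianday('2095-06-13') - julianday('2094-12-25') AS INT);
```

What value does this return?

170

6 days remain in December 2094 after the 25th (31 − 25).
January 2095: 31 days.
February 2095: 28 days.
March 2095: 31 days.
April 2095: 30 days.
May 2095: 31 days.
Then 13 days into June 2095.
Total: 6 + 31 + 28 + 31 + 30 + 31 + 13 = 170.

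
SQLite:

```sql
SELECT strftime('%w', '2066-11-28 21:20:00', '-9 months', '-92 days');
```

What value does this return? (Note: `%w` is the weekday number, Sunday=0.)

6

First apply '-9 months', '-92 days': 2066-11-28 21:20:00 → 2065-11-28 21:20:00.
2065-11-28 is a Saturday; with Sunday=0 that is 6.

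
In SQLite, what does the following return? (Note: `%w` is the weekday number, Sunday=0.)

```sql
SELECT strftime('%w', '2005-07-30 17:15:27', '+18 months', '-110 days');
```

4

First apply '+18 months', '-110 days': 2005-07-30 17:15:27 → 2006-10-12 17:15:27.
2006-10-12 is a Thursday; with Sunday=0 that is 4.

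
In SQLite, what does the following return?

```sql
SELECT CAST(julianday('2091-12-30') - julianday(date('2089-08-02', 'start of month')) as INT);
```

`start of month` rewinds 2089-08-02 to 2089-08-01.
30 days remain in August 2089 after the 1st (31 − 1).
Full months from September 2089 through November 2091 contribute their day counts.
Then 30 days into December 2091.
Total: 30 + 30 + 31 + 30 + 31 + 31 + 28 + 31 + 30 + 31 + 30 + 31 + 31 + 30 + 31 + 30 + 31 + 31 + 28 + 31 + 30 + 31 + 30 + 31 + 31 + 30 + 31 + 30 + 30 = 881.

881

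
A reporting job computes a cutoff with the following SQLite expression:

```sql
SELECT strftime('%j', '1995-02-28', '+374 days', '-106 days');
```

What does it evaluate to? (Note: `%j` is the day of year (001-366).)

327

First apply '+374 days', '-106 days': 1995-02-28 → 1995-11-23.
Day-of-year for 1995-11-23: days since 1995-01-01 inclusive = 327, zero-padded to 327.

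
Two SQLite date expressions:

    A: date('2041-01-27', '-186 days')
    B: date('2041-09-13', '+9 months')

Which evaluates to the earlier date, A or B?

A = 2040-07-25.
B = 2042-06-13.
A is earlier.

A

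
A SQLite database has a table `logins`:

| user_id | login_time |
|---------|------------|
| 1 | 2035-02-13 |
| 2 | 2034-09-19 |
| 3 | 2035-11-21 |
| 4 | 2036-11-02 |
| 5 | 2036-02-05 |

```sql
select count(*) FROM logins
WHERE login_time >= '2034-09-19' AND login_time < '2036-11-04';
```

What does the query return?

Rows in [2034-09-19, 2036-11-04): 2035-02-13, 2034-09-19, 2035-11-21, 2036-11-02, 2036-02-05 → 5 rows.

5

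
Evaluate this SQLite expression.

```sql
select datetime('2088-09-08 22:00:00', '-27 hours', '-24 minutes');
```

2088-09-07 18:36:00

-27 hours from 2088-09-08 22:00:00 is 2088-09-07 19:00:00 (crosses midnight).
-24 minutes from 2088-09-07 19:00:00 is 2088-09-07 18:36:00.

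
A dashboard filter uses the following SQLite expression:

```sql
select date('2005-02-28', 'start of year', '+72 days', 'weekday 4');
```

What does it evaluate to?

2005-03-17

`start of year` rewinds 2005-02-28 to 2005-01-01.
Applying '+72 days' to 2005-01-01: counting 72 days forward gives 2005-03-14.
`weekday 4` advances to the next Thursday; 2005-03-14 is a Monday, so it moves forward to 2005-03-17.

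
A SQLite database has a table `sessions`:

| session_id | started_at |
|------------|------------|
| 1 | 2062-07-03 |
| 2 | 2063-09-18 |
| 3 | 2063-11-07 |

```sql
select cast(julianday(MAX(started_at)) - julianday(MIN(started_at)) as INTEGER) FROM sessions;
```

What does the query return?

MIN = 2062-07-03, MAX = 2063-11-07.
28 days remain in July 2062 after the 3rd (31 − 3).
Full months from August 2062 through October 2063 contribute their day counts.
Then 7 days into November 2063.
Total: 28 + 31 + 30 + 31 + 30 + 31 + 31 + 28 + 31 + 30 + 31 + 30 + 31 + 31 + 30 + 31 + 7 = 492.

492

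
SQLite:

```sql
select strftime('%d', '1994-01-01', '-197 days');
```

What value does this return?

18

First apply '-197 days': 1994-01-01 → 1993-06-18.
`%d` extracts the 2-digit day of month: 18.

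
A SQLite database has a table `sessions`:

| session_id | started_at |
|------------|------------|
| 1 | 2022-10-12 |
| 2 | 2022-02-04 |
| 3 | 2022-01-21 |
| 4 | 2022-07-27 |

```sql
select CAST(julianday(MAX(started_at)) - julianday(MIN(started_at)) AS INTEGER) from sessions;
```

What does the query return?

MIN = 2022-01-21, MAX = 2022-10-12.
10 days remain in January 2022 after the 21st (31 − 21).
Full months from February 2022 through September 2022 contribute their day counts.
Then 12 days into October 2022.
Total: 10 + 28 + 31 + 30 + 31 + 30 + 31 + 31 + 30 + 12 = 264.

264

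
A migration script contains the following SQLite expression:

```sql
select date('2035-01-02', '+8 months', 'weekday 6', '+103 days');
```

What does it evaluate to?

Adding +8 months to 2035-01-02 gives 2035-09-02.
`weekday 6` advances to the next Saturday; 2035-09-02 is a Sunday, so it moves forward to 2035-09-08.
Applying '+103 days' to 2035-09-08: counting 103 days forward gives 2035-12-20.

2035-12-20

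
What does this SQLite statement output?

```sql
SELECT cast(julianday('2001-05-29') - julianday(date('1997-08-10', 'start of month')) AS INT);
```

`start of month` rewinds 1997-08-10 to 1997-08-01.
30 days remain in August 1997 after the 1st (31 − 1).
Full months from September 1997 through April 2001 contribute their day counts.
Then 29 days into May 2001.
Total: 30 + 30 + 31 + 30 + 31 + 31 + 28 + 31 + 30 + 31 + 30 + 31 + 31 + 30 + 31 + 30 + 31 + 31 + 28 + 31 + 30 + 31 + 30 + 31 + 31 + 30 + 31 + 30 + 31 + 31 + 29 + 31 + 30 + 31 + 30 + 31 + 31 + 30 + 31 + 30 + 31 + 31 + 28 + 31 + 30 + 29 = 1397.

1397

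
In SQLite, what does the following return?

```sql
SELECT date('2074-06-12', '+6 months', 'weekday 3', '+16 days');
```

Adding +6 months to 2074-06-12 gives 2074-12-12.
`weekday 3` advances to the next Wednesday; 2074-12-12 is already a Wednesday, so it stays at 2074-12-12.
Advancing 16 more days within December lands on 2074-12-28.

2074-12-28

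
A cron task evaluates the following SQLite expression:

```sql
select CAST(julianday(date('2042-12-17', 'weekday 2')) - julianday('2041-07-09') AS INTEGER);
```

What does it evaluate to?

`weekday 2` advances to the next Tuesday; 2042-12-17 is a Wednesday, so it moves forward to 2042-12-23.
22 days remain in July 2041 after the 9th (31 − 9).
Full months from August 2041 through November 2042 contribute their day counts.
Then 23 days into December 2042.
Total: 22 + 31 + 30 + 31 + 30 + 31 + 31 + 28 + 31 + 30 + 31 + 30 + 31 + 31 + 30 + 31 + 30 + 23 = 532.

532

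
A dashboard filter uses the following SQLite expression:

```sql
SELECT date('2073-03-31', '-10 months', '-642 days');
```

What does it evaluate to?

2070-08-28

Adding -10 months to 2073-03-31 gives 2072-05-31.
Applying '-642 days' to 2072-05-31: counting 642 days back gives 2070-08-28.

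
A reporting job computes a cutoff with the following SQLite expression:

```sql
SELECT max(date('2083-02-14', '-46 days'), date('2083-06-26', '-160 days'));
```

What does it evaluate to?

2083-01-17

date('2083-02-14', '-46 days') → 2082-12-30.
date('2083-06-26', '-160 days') → 2083-01-17.
Later of the two is 2083-01-17.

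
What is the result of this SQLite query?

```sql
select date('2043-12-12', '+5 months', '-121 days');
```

Adding +5 months to 2043-12-12 gives 2044-05-12.
Applying '-121 days' to 2044-05-12: counting 121 days back gives 2044-01-12.

2044-01-12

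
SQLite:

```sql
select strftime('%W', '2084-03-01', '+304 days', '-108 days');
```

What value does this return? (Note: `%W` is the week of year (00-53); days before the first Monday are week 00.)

37

First apply '+304 days', '-108 days': 2084-03-01 → 2084-09-13.
2084-09-13 is a Wednesday. SQLite's %W counts Mondays since the year started; the result is 37.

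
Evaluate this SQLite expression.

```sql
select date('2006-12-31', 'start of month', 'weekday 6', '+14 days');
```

`start of month` rewinds 2006-12-31 to 2006-12-01.
`weekday 6` advances to the next Saturday; 2006-12-01 is a Friday, so it moves forward to 2006-12-02.
Advancing 14 more days within December lands on 2006-12-16.

2006-12-16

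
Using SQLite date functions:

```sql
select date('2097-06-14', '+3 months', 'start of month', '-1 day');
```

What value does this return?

2097-08-31

Adding +3 months to 2097-06-14 gives 2097-09-14.
`start of month` rewinds 2097-09-14 to 2097-09-01.
Going back 1 day from 2097-09-01 reaches 2097-08-31 (last day of August, 31 days).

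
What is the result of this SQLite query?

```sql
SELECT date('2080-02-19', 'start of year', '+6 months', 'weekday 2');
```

2080-07-02

`start of year` rewinds 2080-02-19 to 2080-01-01.
Adding +6 months to 2080-01-01 gives 2080-07-01.
`weekday 2` advances to the next Tuesday; 2080-07-01 is a Monday, so it moves forward to 2080-07-02.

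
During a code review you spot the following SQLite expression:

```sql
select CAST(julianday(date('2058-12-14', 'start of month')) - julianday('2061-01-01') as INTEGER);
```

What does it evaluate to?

`start of month` rewinds 2058-12-14 to 2058-12-01.
30 days remain in December 2058 after the 1st (31 − 1).
Full months from January 2059 through December 2060 contribute their day counts.
Then 1 day into January 2061.
Total: 30 + 31 + 28 + 31 + 30 + 31 + 30 + 31 + 31 + 30 + 31 + 30 + 31 + 31 + 29 + 31 + 30 + 31 + 30 + 31 + 31 + 30 + 31 + 30 + 31 + 1 = 762.
The subtraction is earlier − later, so the result is −762 → -762.

-762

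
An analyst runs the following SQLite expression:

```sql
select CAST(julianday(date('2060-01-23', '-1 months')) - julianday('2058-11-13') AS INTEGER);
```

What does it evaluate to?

Adding -1 month to 2060-01-23 gives 2059-12-23.
17 days remain in November 2058 after the 13th (30 − 13).
Full months from December 2058 through November 2059 contribute their day counts.
Then 23 days into December 2059.
Total: 17 + 31 + 31 + 28 + 31 + 30 + 31 + 30 + 31 + 31 + 30 + 31 + 30 + 23 = 405.

405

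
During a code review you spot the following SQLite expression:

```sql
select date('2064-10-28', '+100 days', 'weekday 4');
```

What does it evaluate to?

Applying '+100 days' to 2064-10-28: counting 100 days forward gives 2065-02-05.
`weekday 4` advances to the next Thursday; 2065-02-05 is already a Thursday, so it stays at 2065-02-05.

2065-02-05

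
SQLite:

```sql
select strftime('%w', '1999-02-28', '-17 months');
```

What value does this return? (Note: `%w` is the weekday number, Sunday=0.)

0

First apply '-17 months': 1999-02-28 → 1997-09-28.
1997-09-28 is a Sunday; with Sunday=0 that is 0.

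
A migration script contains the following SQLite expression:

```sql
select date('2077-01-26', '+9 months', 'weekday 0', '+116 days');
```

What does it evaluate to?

Adding +9 months to 2077-01-26 gives 2077-10-26.
`weekday 0` advances to the next Sunday; 2077-10-26 is a Tuesday, so it moves forward to 2077-10-31.
Applying '+116 days' to 2077-10-31: counting 116 days forward gives 2078-02-24.

2078-02-24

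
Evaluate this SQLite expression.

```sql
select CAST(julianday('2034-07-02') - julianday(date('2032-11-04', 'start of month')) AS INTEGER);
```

608

`start of month` rewinds 2032-11-04 to 2032-11-01.
29 days remain in November 2032 after the 1st (30 − 1).
Full months from December 2032 through June 2034 contribute their day counts.
Then 2 days into July 2034.
Total: 29 + 31 + 31 + 28 + 31 + 30 + 31 + 30 + 31 + 31 + 30 + 31 + 30 + 31 + 31 + 28 + 31 + 30 + 31 + 30 + 2 = 608.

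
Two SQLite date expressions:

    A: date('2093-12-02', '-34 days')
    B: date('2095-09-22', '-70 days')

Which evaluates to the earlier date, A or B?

A

A = 2093-10-29.
B = 2095-07-14.
A is earlier.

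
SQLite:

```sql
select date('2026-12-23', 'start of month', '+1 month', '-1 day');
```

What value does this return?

2026-12-31

`start of month` rewinds 2026-12-23 to 2026-12-01.
Adding +1 month to 2026-12-01 gives 2027-01-01.
Going back 1 day from 2027-01-01 reaches 2026-12-31 (last day of December, 31 days).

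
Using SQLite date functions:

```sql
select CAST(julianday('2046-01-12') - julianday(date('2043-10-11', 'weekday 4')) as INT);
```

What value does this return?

`weekday 4` advances to the next Thursday; 2043-10-11 is a Sunday, so it moves forward to 2043-10-15.
16 days remain in October 2043 after the 15th (31 − 15).
Full months from November 2043 through December 2045 contribute their day counts.
Then 12 days into January 2046.
Total: 16 + 30 + 31 + 31 + 29 + 31 + 30 + 31 + 30 + 31 + 31 + 30 + 31 + 30 + 31 + 31 + 28 + 31 + 30 + 31 + 30 + 31 + 31 + 30 + 31 + 30 + 31 + 12 = 820.

820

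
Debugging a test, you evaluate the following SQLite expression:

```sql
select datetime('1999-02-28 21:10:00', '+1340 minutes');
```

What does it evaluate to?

1999-03-01 19:30:00

1340 minutes = 22h 20m; +1340 minutes from 1999-02-28 21:10:00 is 1999-03-01 19:30:00 (crosses midnight).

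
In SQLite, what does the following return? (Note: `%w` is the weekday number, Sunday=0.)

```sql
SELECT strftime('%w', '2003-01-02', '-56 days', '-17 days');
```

First apply '-56 days', '-17 days': 2003-01-02 → 2002-10-21.
2002-10-21 is a Monday; with Sunday=0 that is 1.

1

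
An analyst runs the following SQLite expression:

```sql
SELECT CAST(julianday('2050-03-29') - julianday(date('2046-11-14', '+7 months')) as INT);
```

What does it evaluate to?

Adding +7 months to 2046-11-14 gives 2047-06-14.
16 days remain in June 2047 after the 14th (30 − 14).
Full months from July 2047 through February 2050 contribute their day counts.
Then 29 days into March 2050.
Total: 16 + 31 + 31 + 30 + 31 + 30 + 31 + 31 + 29 + 31 + 30 + 31 + 30 + 31 + 31 + 30 + 31 + 30 + 31 + 31 + 28 + 31 + 30 + 31 + 30 + 31 + 31 + 30 + 31 + 30 + 31 + 31 + 28 + 29 = 1019.

1019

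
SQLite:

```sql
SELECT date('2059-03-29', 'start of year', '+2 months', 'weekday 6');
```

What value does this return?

2059-03-01

`start of year` rewinds 2059-03-29 to 2059-01-01.
Adding +2 months to 2059-01-01 gives 2059-03-01.
`weekday 6` advances to the next Saturday; 2059-03-01 is already a Saturday, so it stays at 2059-03-01.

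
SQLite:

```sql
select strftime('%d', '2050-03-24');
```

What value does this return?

`%d` extracts the 2-digit day of month: 24.

24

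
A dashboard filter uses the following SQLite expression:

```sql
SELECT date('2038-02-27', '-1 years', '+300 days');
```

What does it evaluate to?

2037-12-24

Adding -1 year to 2038-02-27 gives 2037-02-27.
Applying '+300 days' to 2037-02-27: counting 300 days forward gives 2037-12-24.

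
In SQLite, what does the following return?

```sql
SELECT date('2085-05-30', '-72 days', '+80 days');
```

2085-06-07

Applying '-72 days' to 2085-05-30: counting 72 days back gives 2085-03-19.
Applying '+80 days' to 2085-03-19: counting 80 days forward gives 2085-06-07.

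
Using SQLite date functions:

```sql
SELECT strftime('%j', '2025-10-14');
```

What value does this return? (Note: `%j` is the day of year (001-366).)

Day-of-year for 2025-10-14: days since 2025-01-01 inclusive = 287, zero-padded to 287.

287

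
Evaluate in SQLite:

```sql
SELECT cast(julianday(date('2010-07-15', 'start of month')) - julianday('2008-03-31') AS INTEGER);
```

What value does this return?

`start of month` rewinds 2010-07-15 to 2010-07-01.
0 days remain in March 2008 after the 31st (31 − 31).
Full months from April 2008 through June 2010 contribute their day counts.
Then 1 day into July 2010.
Total: 0 + 30 + 31 + 30 + 31 + 31 + 30 + 31 + 30 + 31 + 31 + 28 + 31 + 30 + 31 + 30 + 31 + 31 + 30 + 31 + 30 + 31 + 31 + 28 + 31 + 30 + 31 + 30 + 1 = 822.

822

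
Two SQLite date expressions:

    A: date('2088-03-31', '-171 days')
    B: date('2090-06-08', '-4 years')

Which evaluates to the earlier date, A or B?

A = 2087-10-12.
B = 2086-06-08.
B is earlier.

B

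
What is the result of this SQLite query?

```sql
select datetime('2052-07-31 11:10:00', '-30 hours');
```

2052-07-30 05:10:00

-30 hours from 2052-07-31 11:10:00 is 2052-07-30 05:10:00 (crosses midnight).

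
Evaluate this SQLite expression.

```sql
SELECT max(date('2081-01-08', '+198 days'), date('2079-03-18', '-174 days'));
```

date('2081-01-08', '+198 days') → 2081-07-25.
date('2079-03-18', '-174 days') → 2078-09-25.
Later of the two is 2081-07-25.

2081-07-25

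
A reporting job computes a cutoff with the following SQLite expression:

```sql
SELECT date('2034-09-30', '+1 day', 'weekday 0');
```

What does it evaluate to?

September 2034 has 30 days; 0 remain after the 30th, so 1 days reach 2034-10-01.
`weekday 0` advances to the next Sunday; 2034-10-01 is already a Sunday, so it stays at 2034-10-01.

2034-10-01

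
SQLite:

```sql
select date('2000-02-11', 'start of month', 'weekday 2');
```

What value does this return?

`start of month` rewinds 2000-02-11 to 2000-02-01.
`weekday 2` advances to the next Tuesday; 2000-02-01 is already a Tuesday, so it stays at 2000-02-01.

2000-02-01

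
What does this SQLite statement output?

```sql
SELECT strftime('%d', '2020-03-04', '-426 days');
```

03

First apply '-426 days': 2020-03-04 → 2019-01-03.
`%d` extracts the 2-digit day of month: 03.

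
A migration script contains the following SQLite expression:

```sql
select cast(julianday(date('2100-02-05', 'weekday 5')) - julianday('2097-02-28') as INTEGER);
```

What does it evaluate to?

1072

`weekday 5` advances to the next Friday; 2100-02-05 is already a Friday, so it stays at 2100-02-05.
0 days remain in February 2097 after the 28th (28 − 28).
Full months from March 2097 through January 2100 contribute their day counts.
Then 5 days into February 2100.
Total: 0 + 31 + 30 + 31 + 30 + 31 + 31 + 30 + 31 + 30 + 31 + 31 + 28 + 31 + 30 + 31 + 30 + 31 + 31 + 30 + 31 + 30 + 31 + 31 + 28 + 31 + 30 + 31 + 30 + 31 + 31 + 30 + 31 + 30 + 31 + 31 + 5 = 1072.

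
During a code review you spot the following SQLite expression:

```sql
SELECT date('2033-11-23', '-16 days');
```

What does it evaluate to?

Going back 16 days within November lands on 2033-11-07.

2033-11-07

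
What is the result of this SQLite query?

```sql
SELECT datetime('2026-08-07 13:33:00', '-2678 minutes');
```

2026-08-05 16:55:00

2678 minutes = 44h 38m; -2678 minutes from 2026-08-07 13:33:00 is 2026-08-05 16:55:00 (crosses midnight).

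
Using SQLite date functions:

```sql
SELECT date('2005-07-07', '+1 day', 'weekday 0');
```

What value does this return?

2005-07-10

Advancing 1 more day within July lands on 2005-07-08.
`weekday 0` advances to the next Sunday; 2005-07-08 is a Friday, so it moves forward to 2005-07-10.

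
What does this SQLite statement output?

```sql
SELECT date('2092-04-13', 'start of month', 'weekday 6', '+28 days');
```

2092-05-03

`start of month` rewinds 2092-04-13 to 2092-04-01.
`weekday 6` advances to the next Saturday; 2092-04-01 is a Tuesday, so it moves forward to 2092-04-05.
April 2092 has 30 days; 25 remain after the 5th, so 26 days reach 2092-05-01.
Advancing 2 more days within May lands on 2092-05-03.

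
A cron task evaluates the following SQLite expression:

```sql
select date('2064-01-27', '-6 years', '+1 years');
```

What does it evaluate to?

Adding -6 years to 2064-01-27 gives 2058-01-27.
Adding +1 year to 2058-01-27 gives 2059-01-27.

2059-01-27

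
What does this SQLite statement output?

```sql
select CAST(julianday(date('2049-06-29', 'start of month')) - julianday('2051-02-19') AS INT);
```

-628

`start of month` rewinds 2049-06-29 to 2049-06-01.
29 days remain in June 2049 after the 1st (30 − 1).
Full months from July 2049 through January 2051 contribute their day counts.
Then 19 days into February 2051.
Total: 29 + 31 + 31 + 30 + 31 + 30 + 31 + 31 + 28 + 31 + 30 + 31 + 30 + 31 + 31 + 30 + 31 + 30 + 31 + 31 + 19 = 628.
The subtraction is earlier − later, so the result is −628 → -628.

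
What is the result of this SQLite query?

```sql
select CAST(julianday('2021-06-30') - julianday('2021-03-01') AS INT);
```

121

30 days remain in March 2021 after the 1st (31 − 1).
April 2021: 30 days.
May 2021: 31 days.
Then 30 days into June 2021.
Total: 30 + 30 + 31 + 30 = 121.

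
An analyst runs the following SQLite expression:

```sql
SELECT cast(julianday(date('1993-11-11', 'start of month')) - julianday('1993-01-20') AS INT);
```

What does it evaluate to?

285

`start of month` rewinds 1993-11-11 to 1993-11-01.
11 days remain in January 1993 after the 20th (31 − 20).
Full months from February 1993 through October 1993 contribute their day counts.
Then 1 day into November 1993.
Total: 11 + 28 + 31 + 30 + 31 + 30 + 31 + 31 + 30 + 31 + 1 = 285.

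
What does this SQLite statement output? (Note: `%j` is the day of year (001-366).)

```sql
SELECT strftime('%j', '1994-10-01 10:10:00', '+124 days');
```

033

First apply '+124 days': 1994-10-01 10:10:00 → 1995-02-02 10:10:00.
Day-of-year for 1995-02-02: days since 1995-01-01 inclusive = 33, zero-padded to 033.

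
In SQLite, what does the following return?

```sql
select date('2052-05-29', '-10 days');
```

Going back 10 days within May lands on 2052-05-19.

2052-05-19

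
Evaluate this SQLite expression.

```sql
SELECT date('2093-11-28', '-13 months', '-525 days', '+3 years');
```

2094-05-22

Adding -13 months to 2093-11-28 gives 2092-10-28.
Applying '-525 days' to 2092-10-28: counting 525 days back gives 2091-05-22.
Adding +3 years to 2091-05-22 gives 2094-05-22.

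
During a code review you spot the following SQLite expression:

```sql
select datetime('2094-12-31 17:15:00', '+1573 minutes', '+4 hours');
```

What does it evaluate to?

2095-01-01 23:28:00

1573 minutes = 26h 13m; +1573 minutes from 2094-12-31 17:15:00 is 2095-01-01 19:28:00 (crosses midnight).
+4 hours from 2095-01-01 19:28:00 is 2095-01-01 23:28:00.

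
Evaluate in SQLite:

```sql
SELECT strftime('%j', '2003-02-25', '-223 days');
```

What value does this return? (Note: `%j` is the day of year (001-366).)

198

First apply '-223 days': 2003-02-25 → 2002-07-17.
Day-of-year for 2002-07-17: days since 2002-01-01 inclusive = 198, zero-padded to 198.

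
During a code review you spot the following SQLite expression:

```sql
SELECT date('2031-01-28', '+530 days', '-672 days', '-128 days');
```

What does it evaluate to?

2030-05-03

Applying '+530 days' to 2031-01-28: counting 530 days forward gives 2032-07-11.
Applying '-672 days' to 2032-07-11: counting 672 days back gives 2030-09-08.
Applying '-128 days' to 2030-09-08: counting 128 days back gives 2030-05-03.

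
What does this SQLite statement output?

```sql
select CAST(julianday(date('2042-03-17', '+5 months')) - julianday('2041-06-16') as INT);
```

Adding +5 months to 2042-03-17 gives 2042-08-17.
14 days remain in June 2041 after the 16th (30 − 16).
Full months from July 2041 through July 2042 contribute their day counts.
Then 17 days into August 2042.
Total: 14 + 31 + 31 + 30 + 31 + 30 + 31 + 31 + 28 + 31 + 30 + 31 + 30 + 31 + 17 = 427.

427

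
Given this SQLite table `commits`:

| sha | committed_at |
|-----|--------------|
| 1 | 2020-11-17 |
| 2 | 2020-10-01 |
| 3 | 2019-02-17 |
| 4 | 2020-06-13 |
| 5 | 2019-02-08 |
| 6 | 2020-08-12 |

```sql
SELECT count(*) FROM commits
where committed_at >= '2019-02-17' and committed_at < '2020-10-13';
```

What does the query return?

4

Rows in [2019-02-17, 2020-10-13): 2020-10-01, 2019-02-17, 2020-06-13, 2020-08-12 → 4 rows.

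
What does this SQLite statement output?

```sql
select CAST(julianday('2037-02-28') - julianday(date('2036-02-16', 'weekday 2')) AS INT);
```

375

`weekday 2` advances to the next Tuesday; 2036-02-16 is a Saturday, so it moves forward to 2036-02-19.
10 days remain in February 2036 after the 19th (29 − 19).
Full months from March 2036 through January 2037 contribute their day counts.
Then 28 days into February 2037.
Total: 10 + 31 + 30 + 31 + 30 + 31 + 31 + 30 + 31 + 30 + 31 + 31 + 28 = 375.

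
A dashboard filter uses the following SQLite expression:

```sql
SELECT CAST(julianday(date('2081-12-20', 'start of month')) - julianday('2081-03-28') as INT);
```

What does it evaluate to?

248

`start of month` rewinds 2081-12-20 to 2081-12-01.
3 days remain in March 2081 after the 28th (31 − 28).
Full months from April 2081 through November 2081 contribute their day counts.
Then 1 day into December 2081.
Total: 3 + 30 + 31 + 30 + 31 + 31 + 30 + 31 + 30 + 1 = 248.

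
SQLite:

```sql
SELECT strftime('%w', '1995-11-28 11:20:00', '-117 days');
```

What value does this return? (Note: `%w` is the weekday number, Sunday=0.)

4

First apply '-117 days': 1995-11-28 11:20:00 → 1995-08-03 11:20:00.
1995-08-03 is a Thursday; with Sunday=0 that is 4.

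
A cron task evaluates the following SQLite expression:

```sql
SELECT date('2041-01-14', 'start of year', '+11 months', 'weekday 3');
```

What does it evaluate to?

`start of year` rewinds 2041-01-14 to 2041-01-01.
Adding +11 months to 2041-01-01 gives 2041-12-01.
`weekday 3` advances to the next Wednesday; 2041-12-01 is a Sunday, so it moves forward to 2041-12-04.

2041-12-04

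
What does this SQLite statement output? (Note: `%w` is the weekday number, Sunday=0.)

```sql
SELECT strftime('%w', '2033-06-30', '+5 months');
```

First apply '+5 months': 2033-06-30 → 2033-11-30.
2033-11-30 is a Wednesday; with Sunday=0 that is 3.

3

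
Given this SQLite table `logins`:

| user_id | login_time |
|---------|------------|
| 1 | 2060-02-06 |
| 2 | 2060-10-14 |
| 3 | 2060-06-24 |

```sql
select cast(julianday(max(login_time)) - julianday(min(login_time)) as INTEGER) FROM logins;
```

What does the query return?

251

MIN = 2060-02-06, MAX = 2060-10-14.
23 days remain in February 2060 after the 6th (29 − 6).
Full months from March 2060 through September 2060 contribute their day counts.
Then 14 days into October 2060.
Total: 23 + 31 + 30 + 31 + 30 + 31 + 31 + 30 + 14 = 251.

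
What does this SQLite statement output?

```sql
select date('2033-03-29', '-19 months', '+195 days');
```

Adding -19 months to 2033-03-29 gives 2031-08-29.
Applying '+195 days' to 2031-08-29: counting 195 days forward gives 2032-03-11.

2032-03-11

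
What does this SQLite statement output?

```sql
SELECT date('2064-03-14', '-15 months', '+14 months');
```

Adding -15 months to 2064-03-14 gives 2062-12-14.
Adding +14 months to 2062-12-14 gives 2064-02-14.

2064-02-14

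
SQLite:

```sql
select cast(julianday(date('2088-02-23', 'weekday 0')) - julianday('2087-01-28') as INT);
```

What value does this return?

397

`weekday 0` advances to the next Sunday; 2088-02-23 is a Monday, so it moves forward to 2088-02-29.
3 days remain in January 2087 after the 28th (31 − 28).
Full months from February 2087 through January 2088 contribute their day counts.
Then 29 days into February 2088.
Total: 3 + 28 + 31 + 30 + 31 + 30 + 31 + 31 + 30 + 31 + 30 + 31 + 31 + 29 = 397.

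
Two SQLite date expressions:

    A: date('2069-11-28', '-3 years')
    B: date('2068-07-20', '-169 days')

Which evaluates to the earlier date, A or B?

A = 2066-11-28.
B = 2068-02-02.
A is earlier.

A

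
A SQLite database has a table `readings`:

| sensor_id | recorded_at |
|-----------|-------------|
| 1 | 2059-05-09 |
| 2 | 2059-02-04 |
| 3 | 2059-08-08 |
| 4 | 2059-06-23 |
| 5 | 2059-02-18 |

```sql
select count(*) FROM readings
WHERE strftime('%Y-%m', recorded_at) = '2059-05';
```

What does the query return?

1

Rows with year-month 2059-05: 2059-05-09 → 1.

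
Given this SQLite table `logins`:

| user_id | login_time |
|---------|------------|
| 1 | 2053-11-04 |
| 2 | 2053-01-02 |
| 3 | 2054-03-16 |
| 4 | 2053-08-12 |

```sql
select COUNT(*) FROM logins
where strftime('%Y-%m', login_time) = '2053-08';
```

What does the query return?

1

Rows with year-month 2053-08: 2053-08-12 → 1.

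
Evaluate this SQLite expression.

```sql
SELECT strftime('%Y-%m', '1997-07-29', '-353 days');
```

1996-08

First apply '-353 days': 1997-07-29 → 1996-08-10.
`%Y-%m` extracts the year-month: 1996-08.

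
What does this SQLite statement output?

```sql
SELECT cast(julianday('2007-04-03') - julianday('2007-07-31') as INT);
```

-119

27 days remain in April 2007 after the 3rd (30 − 3).
May 2007: 31 days.
June 2007: 30 days.
Then 31 days into July 2007.
Total: 27 + 31 + 30 + 31 = 119.
The subtraction is earlier − later, so the result is −119 → -119.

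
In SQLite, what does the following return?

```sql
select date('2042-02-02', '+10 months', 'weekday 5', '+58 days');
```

2043-02-01

Adding +10 months to 2042-02-02 gives 2042-12-02.
`weekday 5` advances to the next Friday; 2042-12-02 is a Tuesday, so it moves forward to 2042-12-05.
Applying '+58 days' to 2042-12-05: counting 58 days forward gives 2043-02-01.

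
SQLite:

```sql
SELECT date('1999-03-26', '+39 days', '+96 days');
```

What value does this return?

March 1999 has 31 days; 5 remain after the 26th, so 6 days reach 1999-04-01.
April 1999 has 30 days; 29 remain after the 1st, so 30 days reach 1999-05-01.
Advancing 3 more days within May lands on 1999-05-04.
Applying '+96 days' to 1999-05-04: counting 96 days forward gives 1999-08-08.

1999-08-08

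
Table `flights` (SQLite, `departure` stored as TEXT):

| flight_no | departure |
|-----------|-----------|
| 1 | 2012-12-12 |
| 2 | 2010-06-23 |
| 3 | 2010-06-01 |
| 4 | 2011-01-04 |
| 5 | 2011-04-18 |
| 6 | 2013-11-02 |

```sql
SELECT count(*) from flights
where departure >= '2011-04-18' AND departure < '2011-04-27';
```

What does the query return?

1

Rows in [2011-04-18, 2011-04-27): 2011-04-18 → 1 row.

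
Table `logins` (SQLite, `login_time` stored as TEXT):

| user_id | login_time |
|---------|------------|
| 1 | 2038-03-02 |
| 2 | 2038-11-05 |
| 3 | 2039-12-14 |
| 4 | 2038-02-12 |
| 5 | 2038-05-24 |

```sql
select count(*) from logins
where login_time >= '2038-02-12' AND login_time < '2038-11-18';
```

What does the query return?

Rows in [2038-02-12, 2038-11-18): 2038-03-02, 2038-11-05, 2038-02-12, 2038-05-24 → 4 rows.

4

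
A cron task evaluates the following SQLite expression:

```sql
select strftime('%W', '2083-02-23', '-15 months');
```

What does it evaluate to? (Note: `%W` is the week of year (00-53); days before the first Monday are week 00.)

46

First apply '-15 months': 2083-02-23 → 2081-11-23.
2081-11-23 is a Sunday. SQLite's %W counts Mondays since the year started; the result is 46.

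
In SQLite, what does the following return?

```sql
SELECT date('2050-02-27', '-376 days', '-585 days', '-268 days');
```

2046-10-17

Applying '-376 days' to 2050-02-27: counting 376 days back gives 2049-02-16.
Applying '-585 days' to 2049-02-16: counting 585 days back gives 2047-07-12.
Applying '-268 days' to 2047-07-12: counting 268 days back gives 2046-10-17.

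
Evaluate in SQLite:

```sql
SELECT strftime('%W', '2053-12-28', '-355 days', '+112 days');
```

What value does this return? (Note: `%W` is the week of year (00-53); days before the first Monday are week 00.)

First apply '-355 days', '+112 days': 2053-12-28 → 2053-04-29.
2053-04-29 is a Tuesday. SQLite's %W counts Mondays since the year started; the result is 17.

17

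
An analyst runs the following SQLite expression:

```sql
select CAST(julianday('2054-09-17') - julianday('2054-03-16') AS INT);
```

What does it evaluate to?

185

15 days remain in March 2054 after the 16th (31 − 16).
April 2054: 30 days.
May 2054: 31 days.
June 2054: 30 days.
July 2054: 31 days.
August 2054: 31 days.
Then 17 days into September 2054.
Total: 15 + 30 + 31 + 30 + 31 + 31 + 17 = 185.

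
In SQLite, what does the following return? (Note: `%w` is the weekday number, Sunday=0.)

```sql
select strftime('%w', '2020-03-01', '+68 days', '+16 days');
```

First apply '+68 days', '+16 days': 2020-03-01 → 2020-05-24.
2020-05-24 is a Sunday; with Sunday=0 that is 0.

0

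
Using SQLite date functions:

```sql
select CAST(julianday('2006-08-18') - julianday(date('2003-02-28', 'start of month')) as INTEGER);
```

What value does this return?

1294

`start of month` rewinds 2003-02-28 to 2003-02-01.
27 days remain in February 2003 after the 1st (28 − 1).
Full months from March 2003 through July 2006 contribute their day counts.
Then 18 days into August 2006.
Total: 27 + 31 + 30 + 31 + 30 + 31 + 31 + 30 + 31 + 30 + 31 + 31 + 29 + 31 + 30 + 31 + 30 + 31 + 31 + 30 + 31 + 30 + 31 + 31 + 28 + 31 + 30 + 31 + 30 + 31 + 31 + 30 + 31 + 30 + 31 + 31 + 28 + 31 + 30 + 31 + 30 + 31 + 18 = 1294.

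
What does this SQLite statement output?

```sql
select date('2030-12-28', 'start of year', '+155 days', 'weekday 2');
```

2030-06-11

`start of year` rewinds 2030-12-28 to 2030-01-01.
Applying '+155 days' to 2030-01-01: counting 155 days forward gives 2030-06-05.
`weekday 2` advances to the next Tuesday; 2030-06-05 is a Wednesday, so it moves forward to 2030-06-11.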